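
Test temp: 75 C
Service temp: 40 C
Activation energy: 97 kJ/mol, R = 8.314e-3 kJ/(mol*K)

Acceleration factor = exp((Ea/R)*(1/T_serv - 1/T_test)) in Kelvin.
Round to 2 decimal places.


AF = exp((97/0.008314)*(1/313.15 - 1/348.15))
= 42.33

42.33


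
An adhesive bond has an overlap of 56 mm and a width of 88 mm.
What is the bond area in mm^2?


Bond area = overlap * width
= 56 * 88
= 4928 mm^2

4928


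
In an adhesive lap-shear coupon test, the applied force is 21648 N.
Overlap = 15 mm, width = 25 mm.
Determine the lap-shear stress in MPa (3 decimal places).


stress = F / (overlap * width)
= 21648 / (15 * 25)
= 57.728 MPa

57.728


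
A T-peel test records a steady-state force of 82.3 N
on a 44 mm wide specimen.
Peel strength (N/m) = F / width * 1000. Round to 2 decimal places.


Peel strength = 82.3 / 44 * 1000
= 1870.45 N/m

1870.45


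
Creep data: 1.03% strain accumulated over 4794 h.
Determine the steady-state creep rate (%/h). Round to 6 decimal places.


Rate = 1.03 / 4794 = 0.000215 %/h

0.000215


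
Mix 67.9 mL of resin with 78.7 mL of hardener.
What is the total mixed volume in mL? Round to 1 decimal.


Total = 67.9 + 78.7 = 146.6 mL

146.6


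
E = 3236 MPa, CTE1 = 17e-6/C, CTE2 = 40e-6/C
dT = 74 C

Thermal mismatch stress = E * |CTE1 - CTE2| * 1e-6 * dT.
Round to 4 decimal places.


= 3236 * 23e-6 * 74
= 5.5077 MPa

5.5077


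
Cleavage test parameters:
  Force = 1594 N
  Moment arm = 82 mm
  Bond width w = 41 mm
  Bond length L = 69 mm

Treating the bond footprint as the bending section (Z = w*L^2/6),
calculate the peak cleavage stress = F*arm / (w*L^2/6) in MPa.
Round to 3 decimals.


M = 1594 * 82 = 130708 N*mm
Z = 41 * 69^2 / 6 = 195201 / 6 mm^3
sigma = M / Z = 6 * 130708 / 195201 = 784248 / 195201
= 4.018 MPa

4.018


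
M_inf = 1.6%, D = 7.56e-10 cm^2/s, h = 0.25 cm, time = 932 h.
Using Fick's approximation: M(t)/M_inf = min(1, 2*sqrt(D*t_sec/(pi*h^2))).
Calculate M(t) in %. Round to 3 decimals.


t = 3355200 s
ratio = min(1, 2*sqrt(7.56e-10*3355200/(pi*0.0625)))
= 0.227319
M(t) = 1.6 * 0.227319 = 0.364%

0.364


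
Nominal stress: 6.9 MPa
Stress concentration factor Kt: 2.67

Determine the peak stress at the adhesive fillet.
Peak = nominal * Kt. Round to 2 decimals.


Peak stress = 6.9 * 2.67
= 18.42 MPa

18.42


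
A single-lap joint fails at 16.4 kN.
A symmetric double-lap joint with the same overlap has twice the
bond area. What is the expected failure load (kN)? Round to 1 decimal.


Double-lap load = 2 * 16.4 = 32.8 kN

32.8


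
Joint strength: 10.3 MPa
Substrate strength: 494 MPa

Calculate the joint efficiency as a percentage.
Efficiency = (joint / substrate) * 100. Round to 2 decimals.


Efficiency = (10.3 / 494) * 100 = 2.09%

2.09


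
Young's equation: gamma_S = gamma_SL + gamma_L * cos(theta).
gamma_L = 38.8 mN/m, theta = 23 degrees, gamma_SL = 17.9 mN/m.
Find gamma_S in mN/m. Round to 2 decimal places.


cos(23 deg) = 0.920505
gamma_S = 17.9 + 38.8 * 0.920505
= 53.62 mN/m

53.62


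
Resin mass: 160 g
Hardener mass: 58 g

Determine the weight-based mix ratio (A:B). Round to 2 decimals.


Ratio = 160 / 58 = 2.76

2.76


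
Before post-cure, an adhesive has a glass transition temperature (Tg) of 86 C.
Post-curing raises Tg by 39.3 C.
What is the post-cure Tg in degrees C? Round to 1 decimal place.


Tg_post = Tg_base + delta_Tg
= 86 + 39.3
= 125.3 C

125.3


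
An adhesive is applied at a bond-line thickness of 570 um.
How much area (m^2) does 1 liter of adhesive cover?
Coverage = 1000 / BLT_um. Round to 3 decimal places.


Coverage = 1000 / 570 = 1.754 m^2

1.754


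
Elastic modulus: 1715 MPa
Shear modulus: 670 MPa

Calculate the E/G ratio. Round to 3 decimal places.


E / G = 1715 / 670 = 2.560

2.560


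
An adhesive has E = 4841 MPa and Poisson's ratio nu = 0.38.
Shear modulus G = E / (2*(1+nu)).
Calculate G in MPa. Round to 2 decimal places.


G = 4841 / (2*(1+0.38))
= 4841 / 2.76
= 1753.99 MPa

1753.99


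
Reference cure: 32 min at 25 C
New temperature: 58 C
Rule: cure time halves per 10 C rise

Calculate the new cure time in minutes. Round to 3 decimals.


factor = 2^((58-25)/10) = 9.8492
t_new = 32 / 9.8492 = 3.249 min

3.249


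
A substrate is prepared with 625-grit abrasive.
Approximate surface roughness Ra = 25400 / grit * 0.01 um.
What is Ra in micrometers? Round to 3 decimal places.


Ra = 25400 / 625 * 0.01 = 0.406 um

0.406


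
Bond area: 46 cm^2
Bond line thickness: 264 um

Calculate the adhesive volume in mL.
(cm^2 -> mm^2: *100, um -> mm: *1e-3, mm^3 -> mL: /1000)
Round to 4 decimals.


V = 46*100 * 264*1e-3 / 1000
= 1.2144 mL

1.2144


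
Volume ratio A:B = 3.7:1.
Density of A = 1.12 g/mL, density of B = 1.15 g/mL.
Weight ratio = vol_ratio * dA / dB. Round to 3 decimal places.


Wt ratio = 3.7 * 1.12 / 1.15
= 3.603

3.603


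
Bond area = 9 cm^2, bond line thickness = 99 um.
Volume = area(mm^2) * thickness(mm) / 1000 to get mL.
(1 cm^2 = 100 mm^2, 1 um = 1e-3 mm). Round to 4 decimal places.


area_mm2 = 9 * 100 = 900
blt_mm = 99 * 1e-3 = 0.099
vol_mm3 = 900 * 0.099 = 89.1
vol_mL = 89.1 / 1000 = 0.0891 mL

0.0891


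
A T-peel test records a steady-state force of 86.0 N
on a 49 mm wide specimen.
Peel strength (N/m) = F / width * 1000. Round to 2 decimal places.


Peel strength = 86.0 / 49 * 1000
= 1755.10 N/m

1755.10


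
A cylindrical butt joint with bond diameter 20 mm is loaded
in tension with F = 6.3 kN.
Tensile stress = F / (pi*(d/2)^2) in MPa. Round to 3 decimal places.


Area = pi * (20/2)^2 = 314.1593 mm^2
Stress = 6.3*1000 / 314.1593
= 20.054 MPa

20.054


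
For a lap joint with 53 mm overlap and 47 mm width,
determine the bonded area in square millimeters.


Area = 53 * 47 = 2491 mm^2

2491


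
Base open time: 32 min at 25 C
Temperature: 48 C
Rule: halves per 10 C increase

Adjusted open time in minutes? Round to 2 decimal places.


Acceleration = 2^((48-25)/10) = 4.9246
Open time = 32 / 4.9246 = 6.50 min

6.50


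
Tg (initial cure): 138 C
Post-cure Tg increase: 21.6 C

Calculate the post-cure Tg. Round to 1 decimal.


Post-cure Tg = 138 + 21.6 = 159.6 C

159.6


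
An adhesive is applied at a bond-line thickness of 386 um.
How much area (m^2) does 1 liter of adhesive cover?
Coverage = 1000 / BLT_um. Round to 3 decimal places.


Coverage = 1000 / 386 = 2.591 m^2

2.591


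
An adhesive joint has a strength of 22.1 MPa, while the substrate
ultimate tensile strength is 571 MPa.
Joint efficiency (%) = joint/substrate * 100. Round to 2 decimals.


Efficiency = 22.1 / 571 * 100
= 3.87%

3.87


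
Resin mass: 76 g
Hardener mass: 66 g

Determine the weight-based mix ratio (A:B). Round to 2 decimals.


Ratio = 76 / 66 = 1.15

1.15


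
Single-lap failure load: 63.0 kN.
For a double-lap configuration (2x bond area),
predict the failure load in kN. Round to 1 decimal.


Failure load = 63.0 * 2 = 126.0 kN

126.0


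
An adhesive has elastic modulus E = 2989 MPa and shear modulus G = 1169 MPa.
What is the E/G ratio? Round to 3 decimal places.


E/G = 2989 / 1169 = 2.557

2.557


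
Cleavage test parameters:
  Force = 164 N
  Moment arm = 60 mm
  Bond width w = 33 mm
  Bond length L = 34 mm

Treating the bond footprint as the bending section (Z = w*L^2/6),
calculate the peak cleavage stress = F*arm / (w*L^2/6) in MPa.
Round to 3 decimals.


M = 164 * 60 = 9840 N*mm
Z = 33 * 34^2 / 6 = 38148 / 6 mm^3
sigma = M / Z = 6 * 9840 / 38148 = 59040 / 38148
= 1.548 MPa

1.548


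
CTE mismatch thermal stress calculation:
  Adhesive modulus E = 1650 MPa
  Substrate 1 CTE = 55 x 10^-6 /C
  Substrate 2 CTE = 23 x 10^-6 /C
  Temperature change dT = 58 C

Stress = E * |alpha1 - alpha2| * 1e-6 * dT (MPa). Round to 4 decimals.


delta_alpha = |55 - 23| = 32 x 10^-6/C
Stress = 1650 * 32e-6 * 58
= 3.0624 MPa

3.0624


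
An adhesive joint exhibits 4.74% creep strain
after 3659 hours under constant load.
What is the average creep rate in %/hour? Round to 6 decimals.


Creep rate = strain / time
= 4.74 / 3659
= 0.001295 %/h

0.001295


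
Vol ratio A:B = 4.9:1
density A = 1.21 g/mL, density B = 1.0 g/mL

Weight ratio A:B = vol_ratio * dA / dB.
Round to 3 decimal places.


Weight ratio = 4.9 * 1.21 / 1.0
= 5.929

5.929


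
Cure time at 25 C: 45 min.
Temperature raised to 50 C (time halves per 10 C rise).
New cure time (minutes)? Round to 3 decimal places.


Acceleration factor = 2^(25/10) = 5.6569
New time = 45 / 5.6569 = 7.955 min

7.955


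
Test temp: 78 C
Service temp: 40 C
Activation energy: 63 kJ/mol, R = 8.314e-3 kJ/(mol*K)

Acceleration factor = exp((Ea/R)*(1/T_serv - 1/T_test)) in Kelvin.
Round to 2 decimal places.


AF = exp((63/0.008314)*(1/313.15 - 1/351.15))
= 13.72

13.72


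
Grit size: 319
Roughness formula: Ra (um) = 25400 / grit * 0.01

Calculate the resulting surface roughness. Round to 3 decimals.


Ra = 25400 / 319 * 0.01
= 0.796 um

0.796


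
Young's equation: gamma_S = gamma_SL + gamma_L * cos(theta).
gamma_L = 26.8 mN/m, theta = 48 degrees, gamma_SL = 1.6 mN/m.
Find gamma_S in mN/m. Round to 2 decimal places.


cos(48 deg) = 0.669131
gamma_S = 1.6 + 26.8 * 0.669131
= 19.53 mN/m

19.53


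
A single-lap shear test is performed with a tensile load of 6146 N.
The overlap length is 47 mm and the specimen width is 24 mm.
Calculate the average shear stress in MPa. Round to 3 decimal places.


Shear stress = F / (overlap * width)
= 6146 / (47 * 24)
= 6146 / 1128
= 5.449 MPa

5.449


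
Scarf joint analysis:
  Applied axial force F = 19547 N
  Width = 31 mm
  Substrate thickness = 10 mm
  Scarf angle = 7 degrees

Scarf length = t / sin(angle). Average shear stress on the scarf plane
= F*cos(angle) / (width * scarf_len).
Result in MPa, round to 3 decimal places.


Scarf length = 10 / sin(7 deg) = 82.0551 mm
cos(7 deg) = 0.992546
Shear = 19547 * 0.992546 / (31 * 82.0551)
= 7.627 MPa

7.627


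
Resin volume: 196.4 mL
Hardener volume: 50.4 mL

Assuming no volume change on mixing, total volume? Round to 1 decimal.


V_total = 196.4 + 50.4 = 246.8 mL

246.8


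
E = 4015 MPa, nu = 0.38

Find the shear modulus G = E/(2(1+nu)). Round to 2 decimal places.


G = 4015 / (2 * 1.38)
= 1454.71 MPa

1454.71


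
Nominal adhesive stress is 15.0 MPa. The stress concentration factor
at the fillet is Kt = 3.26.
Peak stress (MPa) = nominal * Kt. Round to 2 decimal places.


Peak = 15.0 * 3.26 = 48.90 MPa

48.90


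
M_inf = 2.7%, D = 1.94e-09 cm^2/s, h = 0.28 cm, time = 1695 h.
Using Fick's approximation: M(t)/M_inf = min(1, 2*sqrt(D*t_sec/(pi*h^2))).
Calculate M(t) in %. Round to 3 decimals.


t = 6102000 s
ratio = min(1, 2*sqrt(1.94e-09*6102000/(pi*0.0784)))
= 0.438464
M(t) = 2.7 * 0.438464 = 1.184%

1.184


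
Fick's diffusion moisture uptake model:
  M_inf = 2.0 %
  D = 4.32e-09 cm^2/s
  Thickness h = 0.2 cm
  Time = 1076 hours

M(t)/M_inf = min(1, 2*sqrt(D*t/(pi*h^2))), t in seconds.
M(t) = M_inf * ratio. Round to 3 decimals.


t_sec = 1076 * 3600 = 3873600
ratio = 2*sqrt(4.32e-09*3873600/(pi*0.2^2))
= min(1, 0.729834)
= 0.729834
M(t) = 2.0 * 0.729834 = 1.460 %

1.460


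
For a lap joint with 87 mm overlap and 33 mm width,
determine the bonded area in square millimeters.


Area = 87 * 33 = 2871 mm^2

2871


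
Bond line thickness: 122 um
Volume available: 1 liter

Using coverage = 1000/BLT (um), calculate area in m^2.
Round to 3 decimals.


1 L = 1e6 mm^3, thickness = 122 um = 0.122 mm
Area = 1e6 / 0.122 mm^2 = (1e6 / 0.122) / 1e6 m^2 = 1000 / 122 m^2
= 8.197 m^2

8.197


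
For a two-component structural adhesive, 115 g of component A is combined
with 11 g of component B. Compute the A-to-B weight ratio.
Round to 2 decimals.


Weight ratio A:B = 115 / 11
= 10.45

10.45


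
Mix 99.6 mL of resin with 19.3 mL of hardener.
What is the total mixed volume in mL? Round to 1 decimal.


Total = 99.6 + 19.3 = 118.9 mL

118.9


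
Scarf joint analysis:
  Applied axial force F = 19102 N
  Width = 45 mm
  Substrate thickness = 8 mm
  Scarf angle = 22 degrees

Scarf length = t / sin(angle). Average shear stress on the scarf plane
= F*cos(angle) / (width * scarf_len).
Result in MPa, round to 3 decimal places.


Scarf length = 8 / sin(22 deg) = 21.3557 mm
cos(22 deg) = 0.927184
Shear = 19102 * 0.927184 / (45 * 21.3557)
= 18.430 MPa

18.430


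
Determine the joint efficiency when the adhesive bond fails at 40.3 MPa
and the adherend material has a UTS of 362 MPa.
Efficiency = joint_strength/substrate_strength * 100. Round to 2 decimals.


Joint efficiency = 40.3 / 362 * 100
= 11.13%

11.13


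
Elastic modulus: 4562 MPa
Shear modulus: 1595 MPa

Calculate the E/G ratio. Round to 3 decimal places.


E / G = 4562 / 1595 = 2.860

2.860


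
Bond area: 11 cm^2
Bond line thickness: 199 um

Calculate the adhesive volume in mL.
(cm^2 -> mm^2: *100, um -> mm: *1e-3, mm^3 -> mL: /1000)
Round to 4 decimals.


V = 11*100 * 199*1e-3 / 1000
= 0.2189 mL

0.2189


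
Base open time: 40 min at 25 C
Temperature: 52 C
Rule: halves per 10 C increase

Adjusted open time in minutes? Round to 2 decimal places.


Acceleration = 2^((52-25)/10) = 6.4980
Open time = 40 / 6.4980 = 6.16 min

6.16


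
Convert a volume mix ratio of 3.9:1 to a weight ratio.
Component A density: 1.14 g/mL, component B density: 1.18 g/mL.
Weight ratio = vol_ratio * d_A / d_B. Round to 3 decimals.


= 3.9 * 1.14 / 1.18 = 3.768

3.768


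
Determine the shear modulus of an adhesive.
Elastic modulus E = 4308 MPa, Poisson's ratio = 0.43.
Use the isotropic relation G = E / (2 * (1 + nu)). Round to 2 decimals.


G = 4308 / (2*(1+0.43)) = 4308 / 2.86
= 1506.29 MPa

1506.29


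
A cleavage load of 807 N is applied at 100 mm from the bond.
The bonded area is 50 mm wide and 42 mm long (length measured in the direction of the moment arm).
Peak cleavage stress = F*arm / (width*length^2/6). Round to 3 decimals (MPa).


Moment = 807 * 100 = 80700 N*mm
Section modulus = 50 * 1764 / 6 = 88200 / 6 mm^3
Stress = 80700 / (88200 / 6) = 484200 / 88200
= 5.490 MPa

5.490


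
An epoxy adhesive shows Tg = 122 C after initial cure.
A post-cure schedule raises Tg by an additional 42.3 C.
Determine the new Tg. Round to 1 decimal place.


New Tg = 122 + 42.3
= 164.3 C

164.3


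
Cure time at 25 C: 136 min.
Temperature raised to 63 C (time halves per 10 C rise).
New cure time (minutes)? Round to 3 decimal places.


Acceleration factor = 2^(38/10) = 13.9288
New time = 136 / 13.9288 = 9.764 min

9.764


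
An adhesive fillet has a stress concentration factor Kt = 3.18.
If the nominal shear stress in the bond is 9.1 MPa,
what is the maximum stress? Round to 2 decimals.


Max stress = 9.1 * 3.18 = 28.94 MPa

28.94


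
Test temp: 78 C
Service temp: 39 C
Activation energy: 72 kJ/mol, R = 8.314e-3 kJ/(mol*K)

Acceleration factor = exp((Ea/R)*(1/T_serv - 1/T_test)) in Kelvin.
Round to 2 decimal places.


AF = exp((72/0.008314)*(1/312.15 - 1/351.15))
= 21.79

21.79


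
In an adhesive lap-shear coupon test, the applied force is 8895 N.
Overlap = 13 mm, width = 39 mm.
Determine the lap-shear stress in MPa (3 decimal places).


stress = F / (overlap * width)
= 8895 / (13 * 39)
= 17.544 MPa

17.544


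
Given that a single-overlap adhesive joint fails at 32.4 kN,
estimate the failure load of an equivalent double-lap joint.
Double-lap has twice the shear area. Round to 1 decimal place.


Double-lap factor = 2
Expected load = 32.4 * 2 = 64.8 kN

64.8


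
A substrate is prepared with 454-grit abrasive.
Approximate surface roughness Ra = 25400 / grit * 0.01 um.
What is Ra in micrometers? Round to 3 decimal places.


Ra = 25400 / 454 * 0.01 = 0.559 um

0.559


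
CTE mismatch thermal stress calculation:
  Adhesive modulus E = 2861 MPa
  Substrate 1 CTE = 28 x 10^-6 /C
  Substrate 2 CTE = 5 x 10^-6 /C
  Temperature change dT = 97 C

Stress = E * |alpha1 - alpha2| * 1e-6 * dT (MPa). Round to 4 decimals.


delta_alpha = |28 - 5| = 23 x 10^-6/C
Stress = 2861 * 23e-6 * 97
= 6.3829 MPa

6.3829


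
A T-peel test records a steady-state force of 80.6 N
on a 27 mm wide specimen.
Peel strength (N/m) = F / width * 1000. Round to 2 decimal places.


Peel strength = 80.6 / 27 * 1000
= 2985.19 N/m

2985.19


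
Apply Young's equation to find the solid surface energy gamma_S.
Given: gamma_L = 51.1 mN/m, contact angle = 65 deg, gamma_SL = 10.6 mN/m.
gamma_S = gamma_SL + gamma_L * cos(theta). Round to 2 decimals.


theta_rad = 65 * pi/180 = 1.134464
gamma_S = 10.6 + 51.1 * cos(1.134464)
= 32.20 mN/m

32.20


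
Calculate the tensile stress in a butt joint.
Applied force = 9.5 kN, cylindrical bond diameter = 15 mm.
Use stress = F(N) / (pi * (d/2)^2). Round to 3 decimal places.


A = pi * 7.5^2 = 176.7146 mm^2
sigma = 9500.0 / 176.7146 = 53.759 MPa

53.759


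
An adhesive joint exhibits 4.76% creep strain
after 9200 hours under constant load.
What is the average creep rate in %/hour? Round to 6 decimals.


Creep rate = strain / time
= 4.76 / 9200
= 0.000517 %/h

0.000517


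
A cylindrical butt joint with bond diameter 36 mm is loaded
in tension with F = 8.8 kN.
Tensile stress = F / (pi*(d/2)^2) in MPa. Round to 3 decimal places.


Area = pi * (36/2)^2 = 1017.8760 mm^2
Stress = 8.8*1000 / 1017.8760
= 8.645 MPa

8.645


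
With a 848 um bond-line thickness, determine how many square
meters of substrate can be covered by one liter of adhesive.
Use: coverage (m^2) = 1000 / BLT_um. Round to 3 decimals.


Coverage = 1000 / 848 = 1.179 m^2

1.179


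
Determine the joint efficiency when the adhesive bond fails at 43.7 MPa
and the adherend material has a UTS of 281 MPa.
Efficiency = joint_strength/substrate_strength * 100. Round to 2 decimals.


Joint efficiency = 43.7 / 281 * 100
= 15.55%

15.55


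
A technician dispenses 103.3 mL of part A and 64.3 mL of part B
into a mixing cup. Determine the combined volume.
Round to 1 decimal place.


Combined volume = 103.3 + 64.3
= 167.6 mL

167.6


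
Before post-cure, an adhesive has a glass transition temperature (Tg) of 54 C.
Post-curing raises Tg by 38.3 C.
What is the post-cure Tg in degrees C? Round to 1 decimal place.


Tg_post = Tg_base + delta_Tg
= 54 + 38.3
= 92.3 C

92.3


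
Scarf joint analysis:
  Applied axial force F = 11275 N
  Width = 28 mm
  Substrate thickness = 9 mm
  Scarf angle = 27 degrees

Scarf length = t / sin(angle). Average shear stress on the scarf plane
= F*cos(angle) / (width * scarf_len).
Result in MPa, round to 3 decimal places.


Scarf length = 9 / sin(27 deg) = 19.8242 mm
cos(27 deg) = 0.891007
Shear = 11275 * 0.891007 / (28 * 19.8242)
= 18.099 MPa

18.099


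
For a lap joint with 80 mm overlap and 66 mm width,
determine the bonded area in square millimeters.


Area = 80 * 66 = 5280 mm^2

5280


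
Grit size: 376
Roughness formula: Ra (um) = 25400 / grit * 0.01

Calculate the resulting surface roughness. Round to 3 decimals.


Ra = 25400 / 376 * 0.01
= 0.676 um

0.676


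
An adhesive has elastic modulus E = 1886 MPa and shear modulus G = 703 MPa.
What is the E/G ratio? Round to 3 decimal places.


E/G = 1886 / 703 = 2.683

2.683


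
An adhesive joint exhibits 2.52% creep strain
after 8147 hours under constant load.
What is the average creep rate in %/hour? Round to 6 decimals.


Creep rate = strain / time
= 2.52 / 8147
= 0.000309 %/h

0.000309


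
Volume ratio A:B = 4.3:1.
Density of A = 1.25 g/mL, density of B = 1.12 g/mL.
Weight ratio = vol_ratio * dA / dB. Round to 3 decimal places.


Wt ratio = 4.3 * 1.25 / 1.12
= 4.799

4.799


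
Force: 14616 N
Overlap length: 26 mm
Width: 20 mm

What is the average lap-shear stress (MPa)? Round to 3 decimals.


Average shear stress = F / (overlap * width)
= 14616 / (26 * 20)
= 28.108 MPa

28.108


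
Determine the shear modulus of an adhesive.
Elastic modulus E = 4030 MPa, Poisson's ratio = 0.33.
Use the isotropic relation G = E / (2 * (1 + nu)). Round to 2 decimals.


G = 4030 / (2*(1+0.33)) = 4030 / 2.66
= 1515.04 MPa

1515.04


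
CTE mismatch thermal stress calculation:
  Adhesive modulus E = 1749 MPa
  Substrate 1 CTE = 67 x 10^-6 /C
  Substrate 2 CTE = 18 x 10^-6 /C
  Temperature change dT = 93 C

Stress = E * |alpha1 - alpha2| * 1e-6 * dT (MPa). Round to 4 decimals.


delta_alpha = |67 - 18| = 49 x 10^-6/C
Stress = 1749 * 49e-6 * 93
= 7.9702 MPa

7.9702


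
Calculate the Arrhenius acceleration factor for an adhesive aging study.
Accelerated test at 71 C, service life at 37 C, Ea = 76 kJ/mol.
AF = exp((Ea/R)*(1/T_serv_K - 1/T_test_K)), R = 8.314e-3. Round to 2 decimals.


T_test = 344.15 K, T_serv = 310.15 K
Ea/R = 76 / 0.008314 = 9141.21
AF = exp(9141.21 * (1/310.15 - 1/344.15))
= 18.39

18.39


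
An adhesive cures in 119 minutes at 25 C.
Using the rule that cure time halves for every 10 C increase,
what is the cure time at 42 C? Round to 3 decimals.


Factor = 2^((42 - 25) / 10) = 3.2490
Cure time = 119 / 3.2490
= 36.627 minutes

36.627


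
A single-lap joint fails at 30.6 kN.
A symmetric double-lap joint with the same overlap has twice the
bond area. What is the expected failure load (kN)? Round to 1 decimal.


Double-lap load = 2 * 30.6 = 61.2 kN

61.2


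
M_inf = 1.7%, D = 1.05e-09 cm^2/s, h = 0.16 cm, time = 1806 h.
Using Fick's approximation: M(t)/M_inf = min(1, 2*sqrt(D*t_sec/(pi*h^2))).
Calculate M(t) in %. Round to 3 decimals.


t = 6501600 s
ratio = min(1, 2*sqrt(1.05e-09*6501600/(pi*0.0256)))
= 0.582693
M(t) = 1.7 * 0.582693 = 0.991%

0.991


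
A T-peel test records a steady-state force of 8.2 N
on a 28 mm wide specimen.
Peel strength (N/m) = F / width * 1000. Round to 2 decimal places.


Peel strength = 8.2 / 28 * 1000
= 292.86 N/m

292.86


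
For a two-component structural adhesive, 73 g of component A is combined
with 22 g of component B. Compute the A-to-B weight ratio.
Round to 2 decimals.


Weight ratio A:B = 73 / 22
= 3.32

3.32


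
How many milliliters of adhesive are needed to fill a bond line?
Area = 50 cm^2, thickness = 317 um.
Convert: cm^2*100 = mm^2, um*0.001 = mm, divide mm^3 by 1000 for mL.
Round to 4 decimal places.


= (50 * 100) * (317 * 0.001) / 1000
= 1.5850 mL

1.5850


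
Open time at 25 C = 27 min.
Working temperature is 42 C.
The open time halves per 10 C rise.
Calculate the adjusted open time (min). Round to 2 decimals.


factor = 2^((42 - 25) / 10) = 3.2490
ot = 27 / 3.2490 = 8.31 min

8.31


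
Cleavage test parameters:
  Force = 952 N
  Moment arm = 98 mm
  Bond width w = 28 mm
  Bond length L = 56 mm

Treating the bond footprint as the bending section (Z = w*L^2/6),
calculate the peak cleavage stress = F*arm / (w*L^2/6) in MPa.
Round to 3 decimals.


M = 952 * 98 = 93296 N*mm
Z = 28 * 56^2 / 6 = 87808 / 6 mm^3
sigma = M / Z = 6 * 93296 / 87808 = 559776 / 87808
= 6.375 MPa

6.375


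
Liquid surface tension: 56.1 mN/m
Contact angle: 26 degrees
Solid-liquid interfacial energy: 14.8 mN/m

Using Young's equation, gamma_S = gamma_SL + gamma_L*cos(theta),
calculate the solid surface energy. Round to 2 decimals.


gamma_S = 14.8 + 56.1 * cos(26)
= 65.22 mN/m

65.22


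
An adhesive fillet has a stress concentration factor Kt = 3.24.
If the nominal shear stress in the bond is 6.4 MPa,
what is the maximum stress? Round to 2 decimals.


Max stress = 6.4 * 3.24 = 20.74 MPa

20.74


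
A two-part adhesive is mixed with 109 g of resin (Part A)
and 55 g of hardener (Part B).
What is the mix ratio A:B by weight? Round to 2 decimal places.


Mix ratio = mass_A / mass_B
= 109 / 55
= 1.98

1.98


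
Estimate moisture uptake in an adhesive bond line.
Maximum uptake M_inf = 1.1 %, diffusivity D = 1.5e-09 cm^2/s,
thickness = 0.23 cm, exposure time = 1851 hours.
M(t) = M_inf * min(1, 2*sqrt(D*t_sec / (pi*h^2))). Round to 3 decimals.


Convert time: 1851 h = 6663600 s
ratio = min(1, 2*sqrt(1.5e-09*6663600/(pi*0.23^2)))
= 0.490487
M(t) = 1.1 * 0.490487 = 0.540%

0.540


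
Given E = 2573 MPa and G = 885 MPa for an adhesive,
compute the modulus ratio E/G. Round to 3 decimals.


E/G ratio = 2573 / 885 = 2.907

2.907


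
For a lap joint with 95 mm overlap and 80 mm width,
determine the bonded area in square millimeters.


Area = 95 * 80 = 7600 mm^2

7600


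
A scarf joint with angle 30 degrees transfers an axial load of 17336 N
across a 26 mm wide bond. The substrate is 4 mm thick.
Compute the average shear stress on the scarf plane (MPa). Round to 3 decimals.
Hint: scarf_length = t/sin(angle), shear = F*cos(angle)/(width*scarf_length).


scarf_length = 4 / sin(30 deg) = 8.0000 mm
cos(30 deg) = 0.866025
shear stress = 17336 * 0.866025 / (26 * 8.0000)
= 72.180 MPa

72.180


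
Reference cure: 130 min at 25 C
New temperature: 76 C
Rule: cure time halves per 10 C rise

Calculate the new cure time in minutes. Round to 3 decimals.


factor = 2^((76-25)/10) = 34.2968
t_new = 130 / 34.2968 = 3.790 min

3.790


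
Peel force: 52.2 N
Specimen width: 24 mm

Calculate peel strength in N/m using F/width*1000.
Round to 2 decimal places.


Peel strength = 52.2 / 24 * 1000 = 2175.00 N/m

2175.00


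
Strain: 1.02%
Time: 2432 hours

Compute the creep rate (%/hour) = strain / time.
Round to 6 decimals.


Creep rate = 1.02 / 2432
= 0.000419 %/h

0.000419


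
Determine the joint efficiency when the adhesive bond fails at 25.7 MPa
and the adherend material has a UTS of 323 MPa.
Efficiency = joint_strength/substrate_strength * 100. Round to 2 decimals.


Joint efficiency = 25.7 / 323 * 100
= 7.96%

7.96


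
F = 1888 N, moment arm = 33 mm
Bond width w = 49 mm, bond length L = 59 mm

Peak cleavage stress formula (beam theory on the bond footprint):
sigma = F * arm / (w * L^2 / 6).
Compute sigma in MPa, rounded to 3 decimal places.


sigma = (1888 * 33) / (49 * 3481 / 6)
= 62304 * 6 / 170569
= 373824 / 170569
= 2.192 MPa

2.192


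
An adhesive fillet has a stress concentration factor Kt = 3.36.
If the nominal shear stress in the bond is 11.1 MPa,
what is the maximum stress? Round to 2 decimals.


Max stress = 11.1 * 3.36 = 37.30 MPa

37.30


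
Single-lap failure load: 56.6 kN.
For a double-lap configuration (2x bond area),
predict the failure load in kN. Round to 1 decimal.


Failure load = 56.6 * 2 = 113.2 kN

113.2


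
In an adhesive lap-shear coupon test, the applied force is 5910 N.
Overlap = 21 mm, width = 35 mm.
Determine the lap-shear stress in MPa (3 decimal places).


stress = F / (overlap * width)
= 5910 / (21 * 35)
= 8.041 MPa

8.041


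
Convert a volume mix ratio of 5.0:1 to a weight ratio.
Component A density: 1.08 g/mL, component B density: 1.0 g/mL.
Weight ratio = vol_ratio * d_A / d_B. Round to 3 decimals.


= 5.0 * 1.08 / 1.0 = 5.400

5.400


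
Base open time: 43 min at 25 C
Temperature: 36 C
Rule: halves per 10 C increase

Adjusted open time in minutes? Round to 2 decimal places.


Acceleration = 2^((36-25)/10) = 2.1435
Open time = 43 / 2.1435 = 20.06 min

20.06


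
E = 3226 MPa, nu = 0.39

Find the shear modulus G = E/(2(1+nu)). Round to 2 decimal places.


G = 3226 / (2 * 1.39)
= 1160.43 MPa

1160.43


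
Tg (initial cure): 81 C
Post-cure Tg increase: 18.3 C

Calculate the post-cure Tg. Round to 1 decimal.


Post-cure Tg = 81 + 18.3 = 99.3 C

99.3


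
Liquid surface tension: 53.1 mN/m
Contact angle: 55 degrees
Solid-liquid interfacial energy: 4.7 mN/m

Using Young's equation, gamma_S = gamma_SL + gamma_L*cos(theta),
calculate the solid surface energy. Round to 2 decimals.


gamma_S = 4.7 + 53.1 * cos(55)
= 35.16 mN/m

35.16


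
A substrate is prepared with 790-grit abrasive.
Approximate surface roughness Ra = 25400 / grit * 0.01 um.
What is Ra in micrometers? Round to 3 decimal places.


Ra = 25400 / 790 * 0.01 = 0.322 um

0.322


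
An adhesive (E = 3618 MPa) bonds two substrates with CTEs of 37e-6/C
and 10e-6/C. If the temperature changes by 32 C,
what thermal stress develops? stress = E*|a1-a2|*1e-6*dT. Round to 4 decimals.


Stress = 3618 * |37 - 10| * 1e-6 * 32
= 3.1260 MPa

3.1260


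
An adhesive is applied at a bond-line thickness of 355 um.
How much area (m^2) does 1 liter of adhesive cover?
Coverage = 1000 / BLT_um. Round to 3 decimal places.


Coverage = 1000 / 355 = 2.817 m^2

2.817


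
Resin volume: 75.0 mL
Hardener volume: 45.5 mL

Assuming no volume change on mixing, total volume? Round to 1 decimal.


V_total = 75.0 + 45.5 = 120.5 mL

120.5


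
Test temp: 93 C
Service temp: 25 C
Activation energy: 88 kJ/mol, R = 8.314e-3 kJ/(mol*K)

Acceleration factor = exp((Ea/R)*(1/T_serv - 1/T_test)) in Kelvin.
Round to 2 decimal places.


AF = exp((88/0.008314)*(1/298.15 - 1/366.15))
= 730.02

730.02


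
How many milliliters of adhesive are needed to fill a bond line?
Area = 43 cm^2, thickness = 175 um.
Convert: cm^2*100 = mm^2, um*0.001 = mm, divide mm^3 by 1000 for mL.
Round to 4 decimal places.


= (43 * 100) * (175 * 0.001) / 1000
= 0.7525 mL

0.7525


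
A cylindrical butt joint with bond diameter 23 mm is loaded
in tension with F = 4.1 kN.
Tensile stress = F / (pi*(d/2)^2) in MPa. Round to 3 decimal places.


Area = pi * (23/2)^2 = 415.4756 mm^2
Stress = 4.1*1000 / 415.4756
= 9.868 MPa

9.868


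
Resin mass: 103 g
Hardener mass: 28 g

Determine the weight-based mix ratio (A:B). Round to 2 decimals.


Ratio = 103 / 28 = 3.68

3.68


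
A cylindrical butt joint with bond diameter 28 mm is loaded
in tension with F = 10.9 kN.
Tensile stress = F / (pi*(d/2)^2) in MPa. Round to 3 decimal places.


Area = pi * (28/2)^2 = 615.7522 mm^2
Stress = 10.9*1000 / 615.7522
= 17.702 MPa

17.702


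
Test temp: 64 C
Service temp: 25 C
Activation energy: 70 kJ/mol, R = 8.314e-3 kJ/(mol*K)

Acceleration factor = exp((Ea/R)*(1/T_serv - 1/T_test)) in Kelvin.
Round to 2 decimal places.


AF = exp((70/0.008314)*(1/298.15 - 1/337.15))
= 26.22

26.22


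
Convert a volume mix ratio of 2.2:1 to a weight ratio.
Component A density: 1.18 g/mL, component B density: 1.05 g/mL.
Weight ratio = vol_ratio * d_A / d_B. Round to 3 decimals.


= 2.2 * 1.18 / 1.05 = 2.472

2.472


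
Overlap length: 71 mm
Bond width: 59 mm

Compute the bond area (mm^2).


Bond area = 71 * 59 = 4189 mm^2

4189


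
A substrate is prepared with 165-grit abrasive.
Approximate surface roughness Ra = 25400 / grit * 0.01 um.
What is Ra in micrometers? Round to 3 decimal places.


Ra = 25400 / 165 * 0.01 = 1.539 um

1.539


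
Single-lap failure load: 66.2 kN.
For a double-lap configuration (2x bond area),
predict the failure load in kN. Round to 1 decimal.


Failure load = 66.2 * 2 = 132.4 kN

132.4


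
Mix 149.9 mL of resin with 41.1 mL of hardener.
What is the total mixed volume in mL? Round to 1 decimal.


Total = 149.9 + 41.1 = 191.0 mL

191.0


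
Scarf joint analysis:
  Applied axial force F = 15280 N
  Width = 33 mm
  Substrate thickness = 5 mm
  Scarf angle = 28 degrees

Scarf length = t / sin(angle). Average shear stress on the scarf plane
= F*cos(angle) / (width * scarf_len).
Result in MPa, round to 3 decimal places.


Scarf length = 5 / sin(28 deg) = 10.6503 mm
cos(28 deg) = 0.882948
Shear = 15280 * 0.882948 / (33 * 10.6503)
= 38.387 MPa

38.387


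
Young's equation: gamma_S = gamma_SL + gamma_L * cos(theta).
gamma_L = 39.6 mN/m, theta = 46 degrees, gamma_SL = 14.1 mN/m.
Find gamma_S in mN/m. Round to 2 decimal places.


cos(46 deg) = 0.694658
gamma_S = 14.1 + 39.6 * 0.694658
= 41.61 mN/m

41.61


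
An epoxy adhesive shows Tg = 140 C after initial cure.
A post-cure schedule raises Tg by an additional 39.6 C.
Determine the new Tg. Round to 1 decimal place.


New Tg = 140 + 39.6
= 179.6 C

179.6


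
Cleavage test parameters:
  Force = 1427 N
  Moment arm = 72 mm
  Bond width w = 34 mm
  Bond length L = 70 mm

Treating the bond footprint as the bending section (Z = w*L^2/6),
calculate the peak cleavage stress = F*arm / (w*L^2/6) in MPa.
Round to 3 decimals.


M = 1427 * 72 = 102744 N*mm
Z = 34 * 70^2 / 6 = 166600 / 6 mm^3
sigma = M / Z = 6 * 102744 / 166600 = 616464 / 166600
= 3.700 MPa

3.700


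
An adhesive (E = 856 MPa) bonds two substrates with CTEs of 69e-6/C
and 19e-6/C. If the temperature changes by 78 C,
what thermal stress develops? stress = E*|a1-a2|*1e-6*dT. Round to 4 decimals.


Stress = 856 * |69 - 19| * 1e-6 * 78
= 3.3384 MPa

3.3384


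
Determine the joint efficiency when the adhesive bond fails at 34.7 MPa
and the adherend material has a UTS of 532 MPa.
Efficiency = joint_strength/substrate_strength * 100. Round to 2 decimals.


Joint efficiency = 34.7 / 532 * 100
= 6.52%

6.52


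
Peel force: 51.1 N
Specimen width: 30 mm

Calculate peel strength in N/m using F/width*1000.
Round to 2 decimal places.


Peel strength = 51.1 / 30 * 1000 = 1703.33 N/m

1703.33


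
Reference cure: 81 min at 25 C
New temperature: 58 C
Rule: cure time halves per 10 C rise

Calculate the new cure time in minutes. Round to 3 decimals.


factor = 2^((58-25)/10) = 9.8492
t_new = 81 / 9.8492 = 8.224 min

8.224


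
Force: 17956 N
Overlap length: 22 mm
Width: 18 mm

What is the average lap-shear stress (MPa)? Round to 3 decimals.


Average shear stress = F / (overlap * width)
= 17956 / (22 * 18)
= 45.343 MPa

45.343


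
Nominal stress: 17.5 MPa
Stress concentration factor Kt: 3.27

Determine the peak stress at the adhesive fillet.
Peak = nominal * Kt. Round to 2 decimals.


Peak stress = 17.5 * 3.27
= 57.23 MPa

57.23


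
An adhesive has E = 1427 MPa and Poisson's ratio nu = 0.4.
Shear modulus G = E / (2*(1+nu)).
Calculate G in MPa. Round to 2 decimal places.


G = 1427 / (2*(1+0.4))
= 1427 / 2.80
= 509.64 MPa

509.64


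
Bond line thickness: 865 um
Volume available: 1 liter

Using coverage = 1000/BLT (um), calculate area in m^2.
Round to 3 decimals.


1 L = 1e6 mm^3, thickness = 865 um = 0.865 mm
Area = 1e6 / 0.865 mm^2 = (1e6 / 0.865) / 1e6 m^2 = 1000 / 865 m^2
= 1.156 m^2

1.156


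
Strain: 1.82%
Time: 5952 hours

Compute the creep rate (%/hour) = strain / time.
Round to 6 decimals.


Creep rate = 1.82 / 5952
= 0.000306 %/h

0.000306


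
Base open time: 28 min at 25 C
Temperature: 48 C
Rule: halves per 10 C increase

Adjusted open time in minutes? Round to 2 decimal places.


Acceleration = 2^((48-25)/10) = 4.9246
Open time = 28 / 4.9246 = 5.69 min

5.69


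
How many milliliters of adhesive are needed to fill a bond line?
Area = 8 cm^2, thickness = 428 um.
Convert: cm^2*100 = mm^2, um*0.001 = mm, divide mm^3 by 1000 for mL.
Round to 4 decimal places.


= (8 * 100) * (428 * 0.001) / 1000
= 0.3424 mL

0.3424


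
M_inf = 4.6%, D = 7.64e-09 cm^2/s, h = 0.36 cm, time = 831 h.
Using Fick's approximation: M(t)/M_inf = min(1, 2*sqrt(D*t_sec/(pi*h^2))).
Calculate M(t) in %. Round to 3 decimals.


t = 2991600 s
ratio = min(1, 2*sqrt(7.64e-09*2991600/(pi*0.1296)))
= 0.473861
M(t) = 4.6 * 0.473861 = 2.180%

2.180


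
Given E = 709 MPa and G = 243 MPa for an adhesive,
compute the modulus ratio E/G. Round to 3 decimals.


E/G ratio = 709 / 243 = 2.918

2.918


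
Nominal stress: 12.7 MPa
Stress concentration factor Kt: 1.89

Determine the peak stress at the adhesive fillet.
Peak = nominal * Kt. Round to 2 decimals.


Peak stress = 12.7 * 1.89
= 24.00 MPa

24.00


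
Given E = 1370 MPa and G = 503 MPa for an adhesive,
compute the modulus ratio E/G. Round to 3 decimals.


E/G ratio = 1370 / 503 = 2.724

2.724


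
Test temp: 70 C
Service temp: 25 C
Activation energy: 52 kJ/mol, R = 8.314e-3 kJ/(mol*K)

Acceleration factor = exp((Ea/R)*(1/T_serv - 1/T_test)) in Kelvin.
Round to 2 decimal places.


AF = exp((52/0.008314)*(1/298.15 - 1/343.15))
= 15.66

15.66


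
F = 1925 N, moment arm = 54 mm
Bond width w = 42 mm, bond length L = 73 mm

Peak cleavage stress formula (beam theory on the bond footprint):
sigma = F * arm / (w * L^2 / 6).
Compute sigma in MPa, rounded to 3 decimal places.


sigma = (1925 * 54) / (42 * 5329 / 6)
= 103950 * 6 / 223818
= 623700 / 223818
= 2.787 MPa

2.787


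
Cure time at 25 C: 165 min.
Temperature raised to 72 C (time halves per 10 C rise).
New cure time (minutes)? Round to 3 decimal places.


Acceleration factor = 2^(47/10) = 25.9921
New time = 165 / 25.9921 = 6.348 min

6.348


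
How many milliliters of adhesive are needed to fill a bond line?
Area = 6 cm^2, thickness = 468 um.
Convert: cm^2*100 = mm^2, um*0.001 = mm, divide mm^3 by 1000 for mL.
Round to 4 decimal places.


= (6 * 100) * (468 * 0.001) / 1000
= 0.2808 mL

0.2808


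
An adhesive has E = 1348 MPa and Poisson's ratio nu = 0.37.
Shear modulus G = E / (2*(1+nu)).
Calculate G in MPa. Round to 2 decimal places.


G = 1348 / (2*(1+0.37))
= 1348 / 2.74
= 491.97 MPa

491.97


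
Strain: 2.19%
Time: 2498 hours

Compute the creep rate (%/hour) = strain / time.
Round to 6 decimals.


Creep rate = 2.19 / 2498
= 0.000877 %/h

0.000877


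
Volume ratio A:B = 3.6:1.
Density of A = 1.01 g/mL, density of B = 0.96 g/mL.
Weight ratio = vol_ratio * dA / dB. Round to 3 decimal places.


Wt ratio = 3.6 * 1.01 / 0.96
= 3.788

3.788


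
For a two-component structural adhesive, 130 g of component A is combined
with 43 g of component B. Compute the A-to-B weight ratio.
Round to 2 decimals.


Weight ratio A:B = 130 / 43
= 3.02

3.02


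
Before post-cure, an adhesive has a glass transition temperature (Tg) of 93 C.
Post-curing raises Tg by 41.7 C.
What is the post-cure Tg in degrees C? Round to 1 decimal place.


Tg_post = Tg_base + delta_Tg
= 93 + 41.7
= 134.7 C

134.7


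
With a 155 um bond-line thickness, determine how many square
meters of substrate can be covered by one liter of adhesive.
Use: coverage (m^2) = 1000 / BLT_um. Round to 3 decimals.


Coverage = 1000 / 155 = 6.452 m^2

6.452


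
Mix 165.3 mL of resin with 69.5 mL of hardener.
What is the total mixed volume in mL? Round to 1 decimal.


Total = 165.3 + 69.5 = 234.8 mL

234.8


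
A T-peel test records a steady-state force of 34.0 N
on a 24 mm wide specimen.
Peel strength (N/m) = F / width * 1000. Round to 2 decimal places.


Peel strength = 34.0 / 24 * 1000
= 1416.67 N/m

1416.67


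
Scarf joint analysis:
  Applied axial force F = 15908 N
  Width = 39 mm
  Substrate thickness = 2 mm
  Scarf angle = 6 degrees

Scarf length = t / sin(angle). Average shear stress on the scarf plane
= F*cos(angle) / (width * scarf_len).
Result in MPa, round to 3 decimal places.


Scarf length = 2 / sin(6 deg) = 19.1335 mm
cos(6 deg) = 0.994522
Shear = 15908 * 0.994522 / (39 * 19.1335)
= 21.202 MPa

21.202


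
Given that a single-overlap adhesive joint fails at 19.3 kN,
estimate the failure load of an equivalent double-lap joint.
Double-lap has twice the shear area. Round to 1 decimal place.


Double-lap factor = 2
Expected load = 19.3 * 2 = 38.6 kN

38.6


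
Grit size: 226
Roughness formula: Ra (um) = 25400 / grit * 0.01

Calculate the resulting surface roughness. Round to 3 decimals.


Ra = 25400 / 226 * 0.01
= 1.124 um

1.124


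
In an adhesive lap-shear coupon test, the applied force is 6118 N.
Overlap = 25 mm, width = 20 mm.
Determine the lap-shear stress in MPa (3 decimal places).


stress = F / (overlap * width)
= 6118 / (25 * 20)
= 12.236 MPa

12.236


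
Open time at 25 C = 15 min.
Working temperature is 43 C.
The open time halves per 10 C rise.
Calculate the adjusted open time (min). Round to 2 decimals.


factor = 2^((43 - 25) / 10) = 3.4822
ot = 15 / 3.4822 = 4.31 min

4.31


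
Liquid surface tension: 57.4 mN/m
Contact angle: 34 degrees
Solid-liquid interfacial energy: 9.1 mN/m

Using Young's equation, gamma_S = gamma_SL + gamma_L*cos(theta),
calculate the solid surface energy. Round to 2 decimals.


gamma_S = 9.1 + 57.4 * cos(34)
= 56.69 mN/m

56.69
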